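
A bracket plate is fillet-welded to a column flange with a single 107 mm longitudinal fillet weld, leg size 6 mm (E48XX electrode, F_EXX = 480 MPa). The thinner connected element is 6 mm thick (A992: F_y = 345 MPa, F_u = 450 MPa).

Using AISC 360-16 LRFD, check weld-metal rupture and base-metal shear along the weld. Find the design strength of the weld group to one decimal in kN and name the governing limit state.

98.0 kN (weld metal governs)

Weld metal: throat = 0.707×6 = 4.242 mm, L = 107 mm. φR_n = 0.75 × 0.6 × 480 × 4.242 × 107 = 98.0 kN.
Base metal shear (6 mm plate): yield φR_n = 1.0×0.6×345×6×107 = 132.9 kN; rupture φR_n = 0.75×0.6×450×6×107 = 130.0 kN; take 130.0 kN (rupture).
Governing: min(98.0, 130.0) = 98.0 kN → weld metal.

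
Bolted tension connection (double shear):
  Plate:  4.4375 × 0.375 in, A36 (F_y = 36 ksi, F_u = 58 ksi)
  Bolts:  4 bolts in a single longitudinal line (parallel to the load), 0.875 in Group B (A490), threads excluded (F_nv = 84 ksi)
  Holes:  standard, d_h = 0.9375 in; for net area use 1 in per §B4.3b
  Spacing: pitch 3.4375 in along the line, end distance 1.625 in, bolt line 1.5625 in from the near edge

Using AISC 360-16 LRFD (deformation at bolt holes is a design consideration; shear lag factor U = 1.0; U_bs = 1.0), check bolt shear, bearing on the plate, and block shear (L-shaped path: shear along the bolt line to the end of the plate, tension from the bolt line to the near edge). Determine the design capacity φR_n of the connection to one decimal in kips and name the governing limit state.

89.9 kips (block shear governs)

Bolt shear: A_b = π(0.875)²/4 = 0.60132 in². φR_n = 0.75 × 84 × 0.60132 × 4 × 2 = 303.1 kips.
Bearing (0.375 in plate, F_u = 58 ksi): end bolts L_c = 1.625 − 0.9375/2 = 1.15625, R_n = min(1.2×1.15625×0.375×58, 2.4×0.875×0.375×58) = 30.178 kips/bolt; interior L_c = 3.4375 − 0.9375 = 2.5, R_n = 45.675 kips/bolt. φR_n = 0.75 × (1×30.178 + 3×45.675) = 125.4 kips.
Block shear: shear path 1×[1.625+3×3.4375] = 1×11.9375 in, A_gv = 4.4766, A_nv = 1×(11.9375 − 3.5×1)×0.375 = 3.1641 in²; tension to near edge: (1.5625 − 0.5×1)×0.375 = 0.39844 in². R_n = min(0.6×58×3.1641, 0.6×36×4.4766) + 1.0×58×0.39844 = min(110.11, 96.695) + 23.11 = 119.81 kips. φR_n = 0.75 × 119.81 = 89.9 kips.
Governing: min(303.1, 125.4, 89.9) = 89.9 kips → block shear.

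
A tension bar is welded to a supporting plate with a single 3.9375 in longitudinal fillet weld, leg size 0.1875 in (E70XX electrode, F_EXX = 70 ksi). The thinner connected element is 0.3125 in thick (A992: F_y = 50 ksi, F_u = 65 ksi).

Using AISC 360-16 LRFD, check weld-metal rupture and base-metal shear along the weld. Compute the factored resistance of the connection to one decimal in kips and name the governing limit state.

Weld metal: throat = 0.707×0.1875 = 0.13256 in, L = 3.9375 in. φR_n = 0.75 × 0.6 × 70 × 0.13256 × 3.9375 = 16.4 kips.
Base metal shear (0.3125 in plate): yield φR_n = 1.0×0.6×50×0.3125×3.9375 = 36.9 kips; rupture φR_n = 0.75×0.6×65×0.3125×3.9375 = 36.0 kips; take 36.0 kips (rupture).
Governing: min(16.4, 36.0) = 16.4 kips → weld metal.

16.4 kips (weld metal governs)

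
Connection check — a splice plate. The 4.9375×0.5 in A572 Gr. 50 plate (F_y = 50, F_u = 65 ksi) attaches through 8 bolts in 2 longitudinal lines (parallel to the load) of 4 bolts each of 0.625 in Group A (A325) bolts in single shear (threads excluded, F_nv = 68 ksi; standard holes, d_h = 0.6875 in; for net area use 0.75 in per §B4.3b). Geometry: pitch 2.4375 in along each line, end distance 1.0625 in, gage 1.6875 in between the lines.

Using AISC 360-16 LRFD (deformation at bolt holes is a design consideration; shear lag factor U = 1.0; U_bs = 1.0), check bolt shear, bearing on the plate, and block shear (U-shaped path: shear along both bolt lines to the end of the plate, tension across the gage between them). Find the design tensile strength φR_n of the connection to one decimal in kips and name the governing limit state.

Bolt shear: A_b = π(0.625)²/4 = 0.3068 in². φR_n = 0.75 × 68 × 0.3068 × 8 × 1 = 125.2 kips.
Bearing (0.5 in plate, F_u = 65 ksi): end bolts L_c = 1.0625 − 0.6875/2 = 0.71875, R_n = min(1.2×0.71875×0.5×65, 2.4×0.625×0.5×65) = 28.031 kips/bolt; interior L_c = 2.4375 − 0.6875 = 1.75, R_n = 48.75 kips/bolt. φR_n = 0.75 × (2×28.031 + 6×48.75) = 261.4 kips.
Block shear: shear path 2×[1.0625+3×2.4375] = 2×8.375 in, A_gv = 8.375, A_nv = 2×(8.375 − 3.5×0.75)×0.5 = 5.75 in²; tension across gage: (1.6875 − 1×0.75)×0.5 = 0.46875 in². R_n = min(0.6×65×5.75, 0.6×50×8.375) + 1.0×65×0.46875 = min(224.25, 251.25) + 30.469 = 254.72 kips. φR_n = 0.75 × 254.72 = 191.0 kips.
Governing: min(125.2, 261.4, 191.0) = 125.2 kips → bolt shear.

125.2 kips (bolt shear governs)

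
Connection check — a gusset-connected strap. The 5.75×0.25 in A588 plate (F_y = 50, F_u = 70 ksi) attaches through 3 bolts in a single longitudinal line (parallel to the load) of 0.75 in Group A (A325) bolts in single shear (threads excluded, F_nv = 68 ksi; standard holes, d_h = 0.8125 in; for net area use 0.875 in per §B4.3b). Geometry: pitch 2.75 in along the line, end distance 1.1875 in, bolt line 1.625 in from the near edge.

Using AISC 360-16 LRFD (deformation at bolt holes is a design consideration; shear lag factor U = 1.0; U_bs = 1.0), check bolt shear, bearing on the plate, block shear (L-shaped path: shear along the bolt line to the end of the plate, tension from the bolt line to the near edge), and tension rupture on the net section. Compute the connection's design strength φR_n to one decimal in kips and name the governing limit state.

Bolt shear: A_b = π(0.75)²/4 = 0.44179 in². φR_n = 0.75 × 68 × 0.44179 × 3 × 1 = 67.6 kips.
Bearing (0.25 in plate, F_u = 70 ksi): end bolts L_c = 1.1875 − 0.8125/2 = 0.78125, R_n = min(1.2×0.78125×0.25×70, 2.4×0.75×0.25×70) = 16.406 kips/bolt; interior L_c = 2.75 − 0.8125 = 1.9375, R_n = 31.5 kips/bolt. φR_n = 0.75 × (1×16.406 + 2×31.5) = 59.6 kips.
Block shear: shear path 1×[1.1875+2×2.75] = 1×6.6875 in, A_gv = 1.6719, A_nv = 1×(6.6875 − 2.5×0.875)×0.25 = 1.125 in²; tension to near edge: (1.625 − 0.5×0.875)×0.25 = 0.29688 in². R_n = min(0.6×70×1.125, 0.6×50×1.6719) + 1.0×70×0.29688 = min(47.25, 50.157) + 20.782 = 68.032 kips. φR_n = 0.75 × 68.032 = 51.0 kips.
Tension rupture (net): A_n = (5.75 − 1×0.875)×0.25 = 1.2188 in² (U = 1.0, A_e = A_n). φR_n = 0.75 × 70 × 1.2188 = 64.0 kips.
Governing: min(67.6, 59.6, 51.0, 64.0) = 51.0 kips → block shear.

51.0 kips (block shear governs)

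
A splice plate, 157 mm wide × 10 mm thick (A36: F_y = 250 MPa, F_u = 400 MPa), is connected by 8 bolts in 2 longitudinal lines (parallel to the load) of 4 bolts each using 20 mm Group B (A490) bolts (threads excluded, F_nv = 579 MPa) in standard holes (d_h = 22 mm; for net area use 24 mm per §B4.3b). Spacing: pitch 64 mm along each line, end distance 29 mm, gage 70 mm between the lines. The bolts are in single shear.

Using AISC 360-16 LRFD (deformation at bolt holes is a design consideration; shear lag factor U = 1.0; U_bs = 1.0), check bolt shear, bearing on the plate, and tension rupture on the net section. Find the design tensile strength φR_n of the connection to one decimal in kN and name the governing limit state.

327.0 kN (net-section rupture governs)

Bolt shear: A_b = π(20)²/4 = 314.16 mm². φR_n = 0.75 × 579 × 314.16 × 8 × 1 = 1091.4 kN.
Bearing (10 mm plate, F_u = 400 MPa): end bolts L_c = 29 − 22/2 = 18, R_n = min(1.2×18×10×400, 2.4×20×10×400) = 86.4 kN/bolt; interior L_c = 64 − 22 = 42, R_n = 192 kN/bolt. φR_n = 0.75 × (2×86.4 + 6×192) = 993.6 kN.
Tension rupture (net): A_n = (157 − 2×24)×10 = 1090 mm² (U = 1.0, A_e = A_n). φR_n = 0.75 × 400 × 1090 = 327.0 kN.
Governing: min(1091.4, 993.6, 327.0) = 327.0 kN → net-section rupture.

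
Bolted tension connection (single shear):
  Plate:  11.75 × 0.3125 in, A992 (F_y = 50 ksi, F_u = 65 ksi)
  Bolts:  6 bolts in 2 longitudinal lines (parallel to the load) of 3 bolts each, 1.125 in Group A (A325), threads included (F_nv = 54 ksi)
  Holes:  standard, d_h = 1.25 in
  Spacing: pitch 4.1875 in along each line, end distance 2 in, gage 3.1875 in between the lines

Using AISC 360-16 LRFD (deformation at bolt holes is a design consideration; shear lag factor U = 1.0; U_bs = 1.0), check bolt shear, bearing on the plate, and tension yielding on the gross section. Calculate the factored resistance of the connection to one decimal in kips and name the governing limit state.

165.2 kips (gross-section yield governs)

Bolt shear: A_b = π(1.125)²/4 = 0.99402 in². φR_n = 0.75 × 54 × 0.99402 × 6 × 1 = 241.5 kips.
Bearing (0.3125 in plate, F_u = 65 ksi): end bolts L_c = 2 − 1.25/2 = 1.375, R_n = min(1.2×1.375×0.3125×65, 2.4×1.125×0.3125×65) = 33.516 kips/bolt; interior L_c = 4.1875 − 1.25 = 2.9375, R_n = 54.844 kips/bolt. φR_n = 0.75 × (2×33.516 + 4×54.844) = 214.8 kips.
Tension yield (gross): A_g = 11.75×0.3125 = 3.6719 in². φR_n = 0.90 × 50 × 3.6719 = 165.2 kips.
Governing: min(241.5, 214.8, 165.2) = 165.2 kips → gross-section yield.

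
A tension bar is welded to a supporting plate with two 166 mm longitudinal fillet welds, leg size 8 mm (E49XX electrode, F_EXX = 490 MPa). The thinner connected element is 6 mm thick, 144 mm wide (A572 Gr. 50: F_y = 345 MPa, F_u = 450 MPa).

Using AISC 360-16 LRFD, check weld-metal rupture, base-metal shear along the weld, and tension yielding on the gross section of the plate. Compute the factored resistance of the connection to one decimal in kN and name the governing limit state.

Weld metal: throat = 0.707×8 = 5.656 mm, L = 2×166 = 332 mm. φR_n = 0.75 × 0.6 × 490 × 5.656 × 332 = 414.1 kN.
Base metal shear (6 mm plate): yield φR_n = 1.0×0.6×345×6×332 = 412.3 kN; rupture φR_n = 0.75×0.6×450×6×332 = 403.4 kN; take 403.4 kN (rupture).
Tension yield (gross): A_g = 144×6 = 864 mm². φR_n = 0.90 × 345 × 864 = 268.3 kN.
Governing: min(414.1, 403.4, 268.3) = 268.3 kN → gross-section yield.

268.3 kN (gross-section yield governs)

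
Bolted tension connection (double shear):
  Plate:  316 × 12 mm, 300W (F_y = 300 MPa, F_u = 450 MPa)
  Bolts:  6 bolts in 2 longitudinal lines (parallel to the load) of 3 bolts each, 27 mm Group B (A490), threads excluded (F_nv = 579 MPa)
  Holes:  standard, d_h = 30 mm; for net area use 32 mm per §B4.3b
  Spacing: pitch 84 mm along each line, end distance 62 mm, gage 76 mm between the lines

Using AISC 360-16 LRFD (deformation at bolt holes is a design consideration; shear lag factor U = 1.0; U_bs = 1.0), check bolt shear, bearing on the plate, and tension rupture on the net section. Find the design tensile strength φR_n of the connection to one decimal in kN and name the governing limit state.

Bolt shear: A_b = π(27)²/4 = 572.56 mm². φR_n = 0.75 × 579 × 572.56 × 6 × 2 = 2983.6 kN.
Bearing (12 mm plate, F_u = 450 MPa): end bolts L_c = 62 − 30/2 = 47, R_n = min(1.2×47×12×450, 2.4×27×12×450) = 304.56 kN/bolt; interior L_c = 84 − 30 = 54, R_n = 349.92 kN/bolt. φR_n = 0.75 × (2×304.56 + 4×349.92) = 1506.6 kN.
Tension rupture (net): A_n = (316 − 2×32)×12 = 3024 mm² (U = 1.0, A_e = A_n). φR_n = 0.75 × 450 × 3024 = 1020.6 kN.
Governing: min(2983.6, 1506.6, 1020.6) = 1020.6 kN → net-section rupture.

1020.6 kN (net-section rupture governs)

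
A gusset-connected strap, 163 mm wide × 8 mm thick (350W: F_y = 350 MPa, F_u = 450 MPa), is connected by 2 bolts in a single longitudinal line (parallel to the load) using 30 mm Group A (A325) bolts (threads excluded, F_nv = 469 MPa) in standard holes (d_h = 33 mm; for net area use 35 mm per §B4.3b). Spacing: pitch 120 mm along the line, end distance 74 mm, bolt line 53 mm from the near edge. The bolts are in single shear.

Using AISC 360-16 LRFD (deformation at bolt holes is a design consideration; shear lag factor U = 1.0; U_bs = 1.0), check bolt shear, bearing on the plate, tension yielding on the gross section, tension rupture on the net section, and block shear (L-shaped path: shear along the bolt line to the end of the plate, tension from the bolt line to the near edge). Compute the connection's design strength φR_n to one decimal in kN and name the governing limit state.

325.1 kN (block shear governs)

Bolt shear: A_b = π(30)²/4 = 706.86 mm². φR_n = 0.75 × 469 × 706.86 × 2 × 1 = 497.3 kN.
Bearing (8 mm plate, F_u = 450 MPa): end bolts L_c = 74 − 33/2 = 57.5, R_n = min(1.2×57.5×8×450, 2.4×30×8×450) = 248.4 kN/bolt; interior L_c = 120 − 33 = 87, R_n = 259.2 kN/bolt. φR_n = 0.75 × (1×248.4 + 1×259.2) = 380.7 kN.
Tension yield (gross): A_g = 163×8 = 1304 mm². φR_n = 0.90 × 350 × 1304 = 410.8 kN.
Tension rupture (net): A_n = (163 − 1×35)×8 = 1024 mm² (U = 1.0, A_e = A_n). φR_n = 0.75 × 450 × 1024 = 345.6 kN.
Block shear: shear path 1×[74+1×120] = 1×194 mm, A_gv = 1552, A_nv = 1×(194 − 1.5×35)×8 = 1132 mm²; tension to near edge: (53 − 0.5×35)×8 = 284 mm². R_n = min(0.6×450×1132, 0.6×350×1552) + 1.0×450×284 = min(305.64, 325.92) + 127.8 = 433.44 kN. φR_n = 0.75 × 433.44 = 325.1 kN.
Governing: min(497.3, 380.7, 410.8, 345.6, 325.1) = 325.1 kN → block shear.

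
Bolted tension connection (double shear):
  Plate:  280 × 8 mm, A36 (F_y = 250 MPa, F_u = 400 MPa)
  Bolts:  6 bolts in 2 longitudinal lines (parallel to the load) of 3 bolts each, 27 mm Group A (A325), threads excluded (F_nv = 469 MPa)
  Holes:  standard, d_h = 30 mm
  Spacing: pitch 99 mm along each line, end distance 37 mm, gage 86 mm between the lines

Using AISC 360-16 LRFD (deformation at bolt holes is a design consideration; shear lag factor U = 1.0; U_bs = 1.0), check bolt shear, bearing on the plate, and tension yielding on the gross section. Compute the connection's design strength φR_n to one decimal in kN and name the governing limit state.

504.0 kN (gross-section yield governs)

Bolt shear: A_b = π(27)²/4 = 572.56 mm². φR_n = 0.75 × 469 × 572.56 × 6 × 2 = 2416.8 kN.
Bearing (8 mm plate, F_u = 400 MPa): end bolts L_c = 37 − 30/2 = 22, R_n = min(1.2×22×8×400, 2.4×27×8×400) = 84.48 kN/bolt; interior L_c = 99 − 30 = 69, R_n = 207.36 kN/bolt. φR_n = 0.75 × (2×84.48 + 4×207.36) = 748.8 kN.
Tension yield (gross): A_g = 280×8 = 2240 mm². φR_n = 0.90 × 250 × 2240 = 504.0 kN.
Governing: min(2416.8, 748.8, 504.0) = 504.0 kN → gross-section yield.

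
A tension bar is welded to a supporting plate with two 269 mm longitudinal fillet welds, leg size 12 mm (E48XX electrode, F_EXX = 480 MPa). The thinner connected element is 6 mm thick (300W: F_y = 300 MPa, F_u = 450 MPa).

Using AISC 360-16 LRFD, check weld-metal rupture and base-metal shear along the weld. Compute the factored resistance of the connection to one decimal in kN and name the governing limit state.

581.0 kN (base-metal shear governs)

Weld metal: throat = 0.707×12 = 8.484 mm, L = 2×269 = 538 mm. φR_n = 0.75 × 0.6 × 480 × 8.484 × 538 = 985.9 kN.
Base metal shear (6 mm plate): yield φR_n = 1.0×0.6×300×6×538 = 581.0 kN; rupture φR_n = 0.75×0.6×450×6×538 = 653.7 kN; take 581.0 kN (yield).
Governing: min(985.9, 581.0) = 581.0 kN → base-metal shear.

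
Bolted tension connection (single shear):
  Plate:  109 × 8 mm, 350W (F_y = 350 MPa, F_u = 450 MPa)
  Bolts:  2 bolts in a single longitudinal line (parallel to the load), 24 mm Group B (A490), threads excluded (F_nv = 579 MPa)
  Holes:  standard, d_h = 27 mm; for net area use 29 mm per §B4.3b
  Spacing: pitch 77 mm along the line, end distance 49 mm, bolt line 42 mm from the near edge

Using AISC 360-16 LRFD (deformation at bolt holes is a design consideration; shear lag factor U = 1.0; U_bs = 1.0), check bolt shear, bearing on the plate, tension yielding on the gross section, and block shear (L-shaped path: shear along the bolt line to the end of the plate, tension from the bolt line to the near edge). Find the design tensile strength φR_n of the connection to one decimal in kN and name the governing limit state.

Bolt shear: A_b = π(24)²/4 = 452.39 mm². φR_n = 0.75 × 579 × 452.39 × 2 × 1 = 392.9 kN.
Bearing (8 mm plate, F_u = 450 MPa): end bolts L_c = 49 − 27/2 = 35.5, R_n = min(1.2×35.5×8×450, 2.4×24×8×450) = 153.36 kN/bolt; interior L_c = 77 − 27 = 50, R_n = 207.36 kN/bolt. φR_n = 0.75 × (1×153.36 + 1×207.36) = 270.5 kN.
Tension yield (gross): A_g = 109×8 = 872 mm². φR_n = 0.90 × 350 × 872 = 274.7 kN.
Block shear: shear path 1×[49+1×77] = 1×126 mm, A_gv = 1008, A_nv = 1×(126 − 1.5×29)×8 = 660 mm²; tension to near edge: (42 − 0.5×29)×8 = 220 mm². R_n = min(0.6×450×660, 0.6×350×1008) + 1.0×450×220 = min(178.2, 211.68) + 99 = 277.2 kN. φR_n = 0.75 × 277.2 = 207.9 kN.
Governing: min(392.9, 270.5, 274.7, 207.9) = 207.9 kN → block shear.

207.9 kN (block shear governs)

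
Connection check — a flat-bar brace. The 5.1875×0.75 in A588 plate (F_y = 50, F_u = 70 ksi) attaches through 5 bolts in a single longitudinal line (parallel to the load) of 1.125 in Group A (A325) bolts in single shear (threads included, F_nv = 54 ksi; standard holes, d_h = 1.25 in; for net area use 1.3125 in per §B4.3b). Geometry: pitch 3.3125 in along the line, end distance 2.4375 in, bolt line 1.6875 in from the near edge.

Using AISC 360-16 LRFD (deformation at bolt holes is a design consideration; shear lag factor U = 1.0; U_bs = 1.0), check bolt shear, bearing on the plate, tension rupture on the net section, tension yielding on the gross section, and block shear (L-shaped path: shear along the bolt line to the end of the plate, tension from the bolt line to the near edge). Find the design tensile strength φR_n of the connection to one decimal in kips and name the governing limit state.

Bolt shear: A_b = π(1.125)²/4 = 0.99402 in². φR_n = 0.75 × 54 × 0.99402 × 5 × 1 = 201.3 kips.
Bearing (0.75 in plate, F_u = 70 ksi): end bolts L_c = 2.4375 − 1.25/2 = 1.8125, R_n = min(1.2×1.8125×0.75×70, 2.4×1.125×0.75×70) = 114.19 kips/bolt; interior L_c = 3.3125 − 1.25 = 2.0625, R_n = 129.94 kips/bolt. φR_n = 0.75 × (1×114.19 + 4×129.94) = 475.5 kips.
Tension rupture (net): A_n = (5.1875 − 1×1.3125)×0.75 = 2.9063 in² (U = 1.0, A_e = A_n). φR_n = 0.75 × 70 × 2.9063 = 152.6 kips.
Tension yield (gross): A_g = 5.1875×0.75 = 3.8906 in². φR_n = 0.90 × 50 × 3.8906 = 175.1 kips.
Block shear: shear path 1×[2.4375+4×3.3125] = 1×15.6875 in, A_gv = 11.766, A_nv = 1×(15.6875 − 4.5×1.3125)×0.75 = 7.3359 in²; tension to near edge: (1.6875 − 0.5×1.3125)×0.75 = 0.77344 in². R_n = min(0.6×70×7.3359, 0.6×50×11.766) + 1.0×70×0.77344 = min(308.11, 352.98) + 54.141 = 362.25 kips. φR_n = 0.75 × 362.25 = 271.7 kips.
Governing: min(201.3, 475.5, 152.6, 175.1, 271.7) = 152.6 kips → net-section rupture.

152.6 kips (net-section rupture governs)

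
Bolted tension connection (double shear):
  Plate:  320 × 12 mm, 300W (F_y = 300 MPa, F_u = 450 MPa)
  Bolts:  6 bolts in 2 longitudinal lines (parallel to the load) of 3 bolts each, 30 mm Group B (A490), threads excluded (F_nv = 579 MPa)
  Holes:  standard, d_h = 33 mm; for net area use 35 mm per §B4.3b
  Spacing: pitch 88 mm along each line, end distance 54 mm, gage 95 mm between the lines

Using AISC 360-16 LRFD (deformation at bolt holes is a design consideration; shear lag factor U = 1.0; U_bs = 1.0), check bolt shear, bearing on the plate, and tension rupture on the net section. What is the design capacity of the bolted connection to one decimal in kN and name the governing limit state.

1012.5 kN (net-section rupture governs)

Bolt shear: A_b = π(30)²/4 = 706.86 mm². φR_n = 0.75 × 579 × 706.86 × 6 × 2 = 3683.4 kN.
Bearing (12 mm plate, F_u = 450 MPa): end bolts L_c = 54 − 33/2 = 37.5, R_n = min(1.2×37.5×12×450, 2.4×30×12×450) = 243 kN/bolt; interior L_c = 88 − 33 = 55, R_n = 356.4 kN/bolt. φR_n = 0.75 × (2×243 + 4×356.4) = 1433.7 kN.
Tension rupture (net): A_n = (320 − 2×35)×12 = 3000 mm² (U = 1.0, A_e = A_n). φR_n = 0.75 × 450 × 3000 = 1012.5 kN.
Governing: min(3683.4, 1433.7, 1012.5) = 1012.5 kN → net-section rupture.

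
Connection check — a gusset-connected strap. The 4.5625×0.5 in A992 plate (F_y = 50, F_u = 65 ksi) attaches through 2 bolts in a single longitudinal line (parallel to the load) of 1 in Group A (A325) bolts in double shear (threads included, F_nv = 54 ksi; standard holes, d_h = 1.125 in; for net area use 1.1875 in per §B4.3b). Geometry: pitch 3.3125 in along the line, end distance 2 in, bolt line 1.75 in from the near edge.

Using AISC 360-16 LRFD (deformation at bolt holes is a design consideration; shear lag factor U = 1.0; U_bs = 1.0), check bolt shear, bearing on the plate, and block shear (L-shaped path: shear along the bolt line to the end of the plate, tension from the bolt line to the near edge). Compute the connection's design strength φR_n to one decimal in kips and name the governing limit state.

79.8 kips (block shear governs)

Bolt shear: A_b = π(1)²/4 = 0.7854 in². φR_n = 0.75 × 54 × 0.7854 × 2 × 2 = 127.2 kips.
Bearing (0.5 in plate, F_u = 65 ksi): end bolts L_c = 2 − 1.125/2 = 1.4375, R_n = min(1.2×1.4375×0.5×65, 2.4×1×0.5×65) = 56.063 kips/bolt; interior L_c = 3.3125 − 1.125 = 2.1875, R_n = 78 kips/bolt. φR_n = 0.75 × (1×56.063 + 1×78) = 100.5 kips.
Block shear: shear path 1×[2+1×3.3125] = 1×5.3125 in, A_gv = 2.6563, A_nv = 1×(5.3125 − 1.5×1.1875)×0.5 = 1.7656 in²; tension to near edge: (1.75 − 0.5×1.1875)×0.5 = 0.57813 in². R_n = min(0.6×65×1.7656, 0.6×50×2.6563) + 1.0×65×0.57813 = min(68.858, 79.689) + 37.578 = 106.44 kips. φR_n = 0.75 × 106.44 = 79.8 kips.
Governing: min(127.2, 100.5, 79.8) = 79.8 kips → block shear.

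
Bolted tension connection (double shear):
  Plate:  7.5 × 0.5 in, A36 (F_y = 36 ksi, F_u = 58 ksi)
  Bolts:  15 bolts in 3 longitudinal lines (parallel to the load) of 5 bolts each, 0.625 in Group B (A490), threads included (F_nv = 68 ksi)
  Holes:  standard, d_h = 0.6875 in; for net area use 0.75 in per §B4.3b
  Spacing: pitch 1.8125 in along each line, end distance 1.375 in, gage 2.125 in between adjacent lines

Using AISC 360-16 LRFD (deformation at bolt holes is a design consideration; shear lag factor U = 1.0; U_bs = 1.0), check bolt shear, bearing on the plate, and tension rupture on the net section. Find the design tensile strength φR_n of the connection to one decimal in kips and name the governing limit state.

114.2 kips (net-section rupture governs)

Bolt shear: A_b = π(0.625)²/4 = 0.3068 in². φR_n = 0.75 × 68 × 0.3068 × 15 × 2 = 469.4 kips.
Bearing (0.5 in plate, F_u = 58 ksi): end bolts L_c = 1.375 − 0.6875/2 = 1.03125, R_n = min(1.2×1.03125×0.5×58, 2.4×0.625×0.5×58) = 35.888 kips/bolt; interior L_c = 1.8125 − 0.6875 = 1.125, R_n = 39.15 kips/bolt. φR_n = 0.75 × (3×35.888 + 12×39.15) = 433.1 kips.
Tension rupture (net): A_n = (7.5 − 3×0.75)×0.5 = 2.625 in² (U = 1.0, A_e = A_n). φR_n = 0.75 × 58 × 2.625 = 114.2 kips.
Governing: min(469.4, 433.1, 114.2) = 114.2 kips → net-section rupture.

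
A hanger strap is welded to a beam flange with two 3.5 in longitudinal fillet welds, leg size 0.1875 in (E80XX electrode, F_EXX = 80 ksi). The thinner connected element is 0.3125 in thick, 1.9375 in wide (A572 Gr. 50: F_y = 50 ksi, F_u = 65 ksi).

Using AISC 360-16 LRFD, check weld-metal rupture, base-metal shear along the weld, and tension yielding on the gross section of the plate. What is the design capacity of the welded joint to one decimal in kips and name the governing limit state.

27.2 kips (gross-section yield governs)

Weld metal: throat = 0.707×0.1875 = 0.13256 in, L = 2×3.5 = 7 in. φR_n = 0.75 × 0.6 × 80 × 0.13256 × 7 = 33.4 kips.
Base metal shear (0.3125 in plate): yield φR_n = 1.0×0.6×50×0.3125×7 = 65.6 kips; rupture φR_n = 0.75×0.6×65×0.3125×7 = 64.0 kips; take 64.0 kips (rupture).
Tension yield (gross): A_g = 1.9375×0.3125 = 0.60547 in². φR_n = 0.90 × 50 × 0.60547 = 27.2 kips.
Governing: min(33.4, 64.0, 27.2) = 27.2 kips → gross-section yield.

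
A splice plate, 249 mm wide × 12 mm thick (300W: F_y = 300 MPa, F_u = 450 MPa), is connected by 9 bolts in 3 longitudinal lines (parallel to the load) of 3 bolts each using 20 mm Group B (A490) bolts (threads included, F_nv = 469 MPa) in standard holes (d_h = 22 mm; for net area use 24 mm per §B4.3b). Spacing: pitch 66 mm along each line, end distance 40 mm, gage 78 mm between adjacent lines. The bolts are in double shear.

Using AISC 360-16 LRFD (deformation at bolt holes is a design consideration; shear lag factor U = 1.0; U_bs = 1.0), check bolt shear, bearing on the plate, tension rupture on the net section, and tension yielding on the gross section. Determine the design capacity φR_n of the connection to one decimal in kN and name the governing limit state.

716.9 kN (net-section rupture governs)

Bolt shear: A_b = π(20)²/4 = 314.16 mm². φR_n = 0.75 × 469 × 314.16 × 9 × 2 = 1989.1 kN.
Bearing (12 mm plate, F_u = 450 MPa): end bolts L_c = 40 − 22/2 = 29, R_n = min(1.2×29×12×450, 2.4×20×12×450) = 187.92 kN/bolt; interior L_c = 66 − 22 = 44, R_n = 259.2 kN/bolt. φR_n = 0.75 × (3×187.92 + 6×259.2) = 1589.2 kN.
Tension rupture (net): A_n = (249 − 3×24)×12 = 2124 mm² (U = 1.0, A_e = A_n). φR_n = 0.75 × 450 × 2124 = 716.9 kN.
Tension yield (gross): A_g = 249×12 = 2988 mm². φR_n = 0.90 × 300 × 2988 = 806.8 kN.
Governing: min(1989.1, 1589.2, 716.9, 806.8) = 716.9 kN → net-section rupture.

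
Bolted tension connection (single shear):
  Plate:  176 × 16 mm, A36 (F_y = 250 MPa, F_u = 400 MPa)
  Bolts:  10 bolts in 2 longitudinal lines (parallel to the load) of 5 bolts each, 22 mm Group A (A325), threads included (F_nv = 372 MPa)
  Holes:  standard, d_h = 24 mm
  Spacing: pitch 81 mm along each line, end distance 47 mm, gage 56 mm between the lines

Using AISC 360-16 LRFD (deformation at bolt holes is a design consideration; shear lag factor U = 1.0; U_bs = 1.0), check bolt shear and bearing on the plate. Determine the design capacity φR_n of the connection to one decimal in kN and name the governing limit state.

1060.6 kN (bolt shear governs)

Bolt shear: A_b = π(22)²/4 = 380.13 mm². φR_n = 0.75 × 372 × 380.13 × 10 × 1 = 1060.6 kN.
Bearing (16 mm plate, F_u = 400 MPa): end bolts L_c = 47 − 24/2 = 35, R_n = min(1.2×35×16×400, 2.4×22×16×400) = 268.8 kN/bolt; interior L_c = 81 − 24 = 57, R_n = 337.92 kN/bolt. φR_n = 0.75 × (2×268.8 + 8×337.92) = 2430.7 kN.
Governing: min(1060.6, 2430.7) = 1060.6 kN → bolt shear.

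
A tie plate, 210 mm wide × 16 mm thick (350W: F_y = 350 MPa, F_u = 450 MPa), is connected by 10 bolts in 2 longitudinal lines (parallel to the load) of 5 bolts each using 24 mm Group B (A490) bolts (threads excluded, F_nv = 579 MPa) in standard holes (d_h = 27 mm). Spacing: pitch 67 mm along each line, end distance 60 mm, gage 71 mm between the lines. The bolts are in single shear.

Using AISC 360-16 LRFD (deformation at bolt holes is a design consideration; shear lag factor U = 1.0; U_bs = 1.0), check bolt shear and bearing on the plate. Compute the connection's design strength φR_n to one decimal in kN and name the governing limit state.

1964.5 kN (bolt shear governs)

Bolt shear: A_b = π(24)²/4 = 452.39 mm². φR_n = 0.75 × 579 × 452.39 × 10 × 1 = 1964.5 kN.
Bearing (16 mm plate, F_u = 450 MPa): end bolts L_c = 60 − 27/2 = 46.5, R_n = min(1.2×46.5×16×450, 2.4×24×16×450) = 401.76 kN/bolt; interior L_c = 67 − 27 = 40, R_n = 345.6 kN/bolt. φR_n = 0.75 × (2×401.76 + 8×345.6) = 2676.2 kN.
Governing: min(1964.5, 2676.2) = 1964.5 kN → bolt shear.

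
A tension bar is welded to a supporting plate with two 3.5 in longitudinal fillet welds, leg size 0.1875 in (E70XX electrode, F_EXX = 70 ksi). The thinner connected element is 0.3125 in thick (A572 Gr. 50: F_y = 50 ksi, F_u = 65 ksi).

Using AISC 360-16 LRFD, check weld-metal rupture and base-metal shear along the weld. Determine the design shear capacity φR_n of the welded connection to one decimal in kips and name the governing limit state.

Weld metal: throat = 0.707×0.1875 = 0.13256 in, L = 2×3.5 = 7 in. φR_n = 0.75 × 0.6 × 70 × 0.13256 × 7 = 29.2 kips.
Base metal shear (0.3125 in plate): yield φR_n = 1.0×0.6×50×0.3125×7 = 65.6 kips; rupture φR_n = 0.75×0.6×65×0.3125×7 = 64.0 kips; take 64.0 kips (rupture).
Governing: min(29.2, 64.0) = 29.2 kips → weld metal.

29.2 kips (weld metal governs)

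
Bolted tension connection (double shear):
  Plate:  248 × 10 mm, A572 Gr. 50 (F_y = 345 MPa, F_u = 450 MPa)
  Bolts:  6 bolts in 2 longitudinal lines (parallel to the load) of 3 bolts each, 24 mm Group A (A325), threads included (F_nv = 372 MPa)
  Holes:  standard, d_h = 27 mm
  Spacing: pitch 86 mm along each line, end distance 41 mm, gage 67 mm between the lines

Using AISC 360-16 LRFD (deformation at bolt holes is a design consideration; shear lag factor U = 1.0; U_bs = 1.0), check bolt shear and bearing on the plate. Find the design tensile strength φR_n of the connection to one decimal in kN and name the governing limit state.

Bolt shear: A_b = π(24)²/4 = 452.39 mm². φR_n = 0.75 × 372 × 452.39 × 6 × 2 = 1514.6 kN.
Bearing (10 mm plate, F_u = 450 MPa): end bolts L_c = 41 − 27/2 = 27.5, R_n = min(1.2×27.5×10×450, 2.4×24×10×450) = 148.5 kN/bolt; interior L_c = 86 − 27 = 59, R_n = 259.2 kN/bolt. φR_n = 0.75 × (2×148.5 + 4×259.2) = 1000.4 kN.
Governing: min(1514.6, 1000.4) = 1000.4 kN → bearing.

1000.4 kN (bearing governs)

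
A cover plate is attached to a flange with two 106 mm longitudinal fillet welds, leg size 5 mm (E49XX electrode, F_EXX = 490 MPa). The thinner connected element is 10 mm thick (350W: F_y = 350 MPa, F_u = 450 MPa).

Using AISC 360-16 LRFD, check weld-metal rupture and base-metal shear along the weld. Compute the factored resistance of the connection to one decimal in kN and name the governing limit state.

165.2 kN (weld metal governs)

Weld metal: throat = 0.707×5 = 3.535 mm, L = 2×106 = 212 mm. φR_n = 0.75 × 0.6 × 490 × 3.535 × 212 = 165.2 kN.
Base metal shear (10 mm plate): yield φR_n = 1.0×0.6×350×10×212 = 445.2 kN; rupture φR_n = 0.75×0.6×450×10×212 = 429.3 kN; take 429.3 kN (rupture).
Governing: min(165.2, 429.3) = 165.2 kN → weld metal.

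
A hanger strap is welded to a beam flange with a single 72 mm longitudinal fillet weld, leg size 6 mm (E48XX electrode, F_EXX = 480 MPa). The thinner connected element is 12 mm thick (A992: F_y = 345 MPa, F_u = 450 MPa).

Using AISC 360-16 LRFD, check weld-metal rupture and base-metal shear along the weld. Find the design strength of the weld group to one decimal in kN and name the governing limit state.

Weld metal: throat = 0.707×6 = 4.242 mm, L = 72 mm. φR_n = 0.75 × 0.6 × 480 × 4.242 × 72 = 66.0 kN.
Base metal shear (12 mm plate): yield φR_n = 1.0×0.6×345×12×72 = 178.8 kN; rupture φR_n = 0.75×0.6×450×12×72 = 175.0 kN; take 175.0 kN (rupture).
Governing: min(66.0, 175.0) = 66.0 kN → weld metal.

66.0 kN (weld metal governs)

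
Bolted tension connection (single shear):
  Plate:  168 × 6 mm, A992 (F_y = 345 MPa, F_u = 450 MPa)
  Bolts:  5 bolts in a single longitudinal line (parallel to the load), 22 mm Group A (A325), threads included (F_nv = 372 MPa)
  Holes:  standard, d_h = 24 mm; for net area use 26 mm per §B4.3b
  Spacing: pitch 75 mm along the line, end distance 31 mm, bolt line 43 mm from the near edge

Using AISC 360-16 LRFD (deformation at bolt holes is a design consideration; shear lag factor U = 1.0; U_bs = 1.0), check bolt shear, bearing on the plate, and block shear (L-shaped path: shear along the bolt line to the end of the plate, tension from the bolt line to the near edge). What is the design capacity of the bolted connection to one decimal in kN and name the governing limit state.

320.8 kN (block shear governs)

Bolt shear: A_b = π(22)²/4 = 380.13 mm². φR_n = 0.75 × 372 × 380.13 × 5 × 1 = 530.3 kN.
Bearing (6 mm plate, F_u = 450 MPa): end bolts L_c = 31 − 24/2 = 19, R_n = min(1.2×19×6×450, 2.4×22×6×450) = 61.56 kN/bolt; interior L_c = 75 − 24 = 51, R_n = 142.56 kN/bolt. φR_n = 0.75 × (1×61.56 + 4×142.56) = 473.9 kN.
Block shear: shear path 1×[31+4×75] = 1×331 mm, A_gv = 1986, A_nv = 1×(331 − 4.5×26)×6 = 1284 mm²; tension to near edge: (43 − 0.5×26)×6 = 180 mm². R_n = min(0.6×450×1284, 0.6×345×1986) + 1.0×450×180 = min(346.68, 411.1) + 81 = 427.68 kN. φR_n = 0.75 × 427.68 = 320.8 kN.
Governing: min(530.3, 473.9, 320.8) = 320.8 kN → block shear.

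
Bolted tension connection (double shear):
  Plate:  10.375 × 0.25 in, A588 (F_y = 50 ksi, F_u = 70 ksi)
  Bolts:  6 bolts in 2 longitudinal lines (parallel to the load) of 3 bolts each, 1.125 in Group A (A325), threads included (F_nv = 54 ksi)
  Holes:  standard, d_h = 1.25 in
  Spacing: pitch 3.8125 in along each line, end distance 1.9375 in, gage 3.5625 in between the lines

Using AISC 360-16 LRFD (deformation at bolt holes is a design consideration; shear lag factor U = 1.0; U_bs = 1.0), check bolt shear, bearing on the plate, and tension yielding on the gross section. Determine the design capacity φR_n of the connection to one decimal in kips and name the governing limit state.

116.7 kips (gross-section yield governs)

Bolt shear: A_b = π(1.125)²/4 = 0.99402 in². φR_n = 0.75 × 54 × 0.99402 × 6 × 2 = 483.1 kips.
Bearing (0.25 in plate, F_u = 70 ksi): end bolts L_c = 1.9375 − 1.25/2 = 1.3125, R_n = min(1.2×1.3125×0.25×70, 2.4×1.125×0.25×70) = 27.563 kips/bolt; interior L_c = 3.8125 − 1.25 = 2.5625, R_n = 47.25 kips/bolt. φR_n = 0.75 × (2×27.563 + 4×47.25) = 183.1 kips.
Tension yield (gross): A_g = 10.375×0.25 = 2.5938 in². φR_n = 0.90 × 50 × 2.5938 = 116.7 kips.
Governing: min(483.1, 183.1, 116.7) = 116.7 kips → gross-section yield.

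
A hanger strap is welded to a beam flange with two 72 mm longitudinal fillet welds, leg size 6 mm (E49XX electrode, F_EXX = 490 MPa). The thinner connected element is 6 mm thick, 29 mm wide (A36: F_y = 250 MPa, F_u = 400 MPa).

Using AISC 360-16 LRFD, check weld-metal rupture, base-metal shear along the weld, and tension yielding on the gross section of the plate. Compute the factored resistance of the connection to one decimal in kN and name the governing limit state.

Weld metal: throat = 0.707×6 = 4.242 mm, L = 2×72 = 144 mm. φR_n = 0.75 × 0.6 × 490 × 4.242 × 144 = 134.7 kN.
Base metal shear (6 mm plate): yield φR_n = 1.0×0.6×250×6×144 = 129.6 kN; rupture φR_n = 0.75×0.6×400×6×144 = 155.5 kN; take 129.6 kN (yield).
Tension yield (gross): A_g = 29×6 = 174 mm². φR_n = 0.90 × 250 × 174 = 39.2 kN.
Governing: min(134.7, 129.6, 39.2) = 39.2 kN → gross-section yield.

39.2 kN (gross-section yield governs)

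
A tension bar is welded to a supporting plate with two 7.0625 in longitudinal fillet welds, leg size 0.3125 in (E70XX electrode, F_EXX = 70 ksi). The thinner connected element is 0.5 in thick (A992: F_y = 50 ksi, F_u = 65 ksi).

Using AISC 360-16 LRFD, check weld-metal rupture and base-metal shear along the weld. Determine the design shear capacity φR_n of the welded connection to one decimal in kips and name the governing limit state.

Weld metal: throat = 0.707×0.3125 = 0.22094 in, L = 2×7.0625 = 14.125 in. φR_n = 0.75 × 0.6 × 70 × 0.22094 × 14.125 = 98.3 kips.
Base metal shear (0.5 in plate): yield φR_n = 1.0×0.6×50×0.5×14.125 = 211.9 kips; rupture φR_n = 0.75×0.6×65×0.5×14.125 = 206.6 kips; take 206.6 kips (rupture).
Governing: min(98.3, 206.6) = 98.3 kips → weld metal.

98.3 kips (weld metal governs)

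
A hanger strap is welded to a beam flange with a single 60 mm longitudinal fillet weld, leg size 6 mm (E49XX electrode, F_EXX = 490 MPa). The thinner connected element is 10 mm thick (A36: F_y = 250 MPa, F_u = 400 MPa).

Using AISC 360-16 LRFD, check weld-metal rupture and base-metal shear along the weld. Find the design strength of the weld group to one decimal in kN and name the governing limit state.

56.1 kN (weld metal governs)

Weld metal: throat = 0.707×6 = 4.242 mm, L = 60 mm. φR_n = 0.75 × 0.6 × 490 × 4.242 × 60 = 56.1 kN.
Base metal shear (10 mm plate): yield φR_n = 1.0×0.6×250×10×60 = 90.0 kN; rupture φR_n = 0.75×0.6×400×10×60 = 108.0 kN; take 90.0 kN (yield).
Governing: min(56.1, 90.0) = 56.1 kN → weld metal.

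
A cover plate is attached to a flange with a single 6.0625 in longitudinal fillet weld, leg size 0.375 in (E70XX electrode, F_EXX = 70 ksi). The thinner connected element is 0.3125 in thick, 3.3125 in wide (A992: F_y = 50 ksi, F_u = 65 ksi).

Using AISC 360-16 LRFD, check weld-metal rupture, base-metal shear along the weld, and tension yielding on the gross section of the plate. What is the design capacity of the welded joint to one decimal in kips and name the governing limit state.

46.6 kips (gross-section yield governs)

Weld metal: throat = 0.707×0.375 = 0.26513 in, L = 6.0625 in. φR_n = 0.75 × 0.6 × 70 × 0.26513 × 6.0625 = 50.6 kips.
Base metal shear (0.3125 in plate): yield φR_n = 1.0×0.6×50×0.3125×6.0625 = 56.8 kips; rupture φR_n = 0.75×0.6×65×0.3125×6.0625 = 55.4 kips; take 55.4 kips (rupture).
Tension yield (gross): A_g = 3.3125×0.3125 = 1.0352 in². φR_n = 0.90 × 50 × 1.0352 = 46.6 kips.
Governing: min(50.6, 55.4, 46.6) = 46.6 kips → gross-section yield.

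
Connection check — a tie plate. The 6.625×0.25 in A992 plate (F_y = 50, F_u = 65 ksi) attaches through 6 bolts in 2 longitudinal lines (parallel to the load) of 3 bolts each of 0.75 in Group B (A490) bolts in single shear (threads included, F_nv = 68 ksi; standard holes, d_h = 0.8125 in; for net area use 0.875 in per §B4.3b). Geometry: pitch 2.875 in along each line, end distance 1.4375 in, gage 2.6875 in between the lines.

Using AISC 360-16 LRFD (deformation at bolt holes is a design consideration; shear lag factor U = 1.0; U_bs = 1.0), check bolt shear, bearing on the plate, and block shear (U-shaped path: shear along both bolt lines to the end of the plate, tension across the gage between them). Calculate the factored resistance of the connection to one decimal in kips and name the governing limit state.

Bolt shear: A_b = π(0.75)²/4 = 0.44179 in². φR_n = 0.75 × 68 × 0.44179 × 6 × 1 = 135.2 kips.
Bearing (0.25 in plate, F_u = 65 ksi): end bolts L_c = 1.4375 − 0.8125/2 = 1.03125, R_n = min(1.2×1.03125×0.25×65, 2.4×0.75×0.25×65) = 20.109 kips/bolt; interior L_c = 2.875 − 0.8125 = 2.0625, R_n = 29.25 kips/bolt. φR_n = 0.75 × (2×20.109 + 4×29.25) = 117.9 kips.
Block shear: shear path 2×[1.4375+2×2.875] = 2×7.1875 in, A_gv = 3.5938, A_nv = 2×(7.1875 − 2.5×0.875)×0.25 = 2.5 in²; tension across gage: (2.6875 − 1×0.875)×0.25 = 0.45313 in². R_n = min(0.6×65×2.5, 0.6×50×3.5938) + 1.0×65×0.45313 = min(97.5, 107.81) + 29.453 = 126.95 kips. φR_n = 0.75 × 126.95 = 95.2 kips.
Governing: min(135.2, 117.9, 95.2) = 95.2 kips → block shear.

95.2 kips (block shear governs)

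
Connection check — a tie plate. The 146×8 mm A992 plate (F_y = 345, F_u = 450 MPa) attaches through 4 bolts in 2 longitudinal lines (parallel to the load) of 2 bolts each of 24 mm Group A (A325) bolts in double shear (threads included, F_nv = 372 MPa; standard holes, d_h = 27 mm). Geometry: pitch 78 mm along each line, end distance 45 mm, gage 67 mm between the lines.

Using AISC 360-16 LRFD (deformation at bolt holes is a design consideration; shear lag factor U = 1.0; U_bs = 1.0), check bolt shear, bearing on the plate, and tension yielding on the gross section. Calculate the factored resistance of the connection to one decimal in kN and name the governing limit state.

Bolt shear: A_b = π(24)²/4 = 452.39 mm². φR_n = 0.75 × 372 × 452.39 × 4 × 2 = 1009.7 kN.
Bearing (8 mm plate, F_u = 450 MPa): end bolts L_c = 45 − 27/2 = 31.5, R_n = min(1.2×31.5×8×450, 2.4×24×8×450) = 136.08 kN/bolt; interior L_c = 78 − 27 = 51, R_n = 207.36 kN/bolt. φR_n = 0.75 × (2×136.08 + 2×207.36) = 515.2 kN.
Tension yield (gross): A_g = 146×8 = 1168 mm². φR_n = 0.90 × 345 × 1168 = 362.7 kN.
Governing: min(1009.7, 515.2, 362.7) = 362.7 kN → gross-section yield.

362.7 kN (gross-section yield governs)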